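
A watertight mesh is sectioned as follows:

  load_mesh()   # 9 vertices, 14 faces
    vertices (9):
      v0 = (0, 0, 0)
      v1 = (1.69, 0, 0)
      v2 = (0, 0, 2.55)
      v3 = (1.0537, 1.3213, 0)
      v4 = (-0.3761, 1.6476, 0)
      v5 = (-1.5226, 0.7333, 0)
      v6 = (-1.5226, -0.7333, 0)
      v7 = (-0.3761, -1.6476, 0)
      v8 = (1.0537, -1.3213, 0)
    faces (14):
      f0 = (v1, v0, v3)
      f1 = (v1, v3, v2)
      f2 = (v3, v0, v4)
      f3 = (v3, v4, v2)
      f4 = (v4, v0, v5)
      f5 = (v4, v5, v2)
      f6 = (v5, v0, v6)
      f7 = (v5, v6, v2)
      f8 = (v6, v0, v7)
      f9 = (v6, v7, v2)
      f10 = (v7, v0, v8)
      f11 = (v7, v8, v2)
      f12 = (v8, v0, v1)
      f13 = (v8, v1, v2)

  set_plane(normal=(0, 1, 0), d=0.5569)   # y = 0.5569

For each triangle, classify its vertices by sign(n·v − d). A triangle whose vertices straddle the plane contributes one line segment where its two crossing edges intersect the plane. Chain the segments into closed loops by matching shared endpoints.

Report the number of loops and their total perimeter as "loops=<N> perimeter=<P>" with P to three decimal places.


Straddling triangles (8 of 14):
  (v1,v0,v3) [--+] → (0.444112, 0.5569, 0)–(1.42181, 0.5569, 0)  len=0.9777
  (v1,v3,v2) [-+-] → (1.42181, 0.5569, 0)–(0.444112, 0.5569, 1.47523)  len=1.7698
  (v3,v0,v4) [+-+] → (0.444112, 0.5569, 0)–(-0.127124, 0.5569, 0)  len=0.5712
  (v3,v4,v2) [++-] → (-0.127124, 0.5569, 1.68808)–(0.444112, 0.5569, 1.47523)  len=0.6096
  (v4,v0,v5) [+-+] → (-0.127124, 0.5569, 0)–(-1.15633, 0.5569, 0)  len=1.0292
  (v4,v5,v2) [++-] → (-1.15633, 0.5569, 0.613419)–(-0.127124, 0.5569, 1.68808)  len=1.4880
  (v5,v0,v6) [+--] → (-1.15633, 0.5569, 0)–(-1.5226, 0.5569, 0)  len=0.3663
  (v5,v6,v2) [+--] → (-1.5226, 0.5569, 0)–(-1.15633, 0.5569, 0.613419)  len=0.7144

Chained into 1 loop(s):
  loop 1: 8 segments, perimeter = 7.5263
Total perimeter = 7.526

loops=1 perimeter=7.526


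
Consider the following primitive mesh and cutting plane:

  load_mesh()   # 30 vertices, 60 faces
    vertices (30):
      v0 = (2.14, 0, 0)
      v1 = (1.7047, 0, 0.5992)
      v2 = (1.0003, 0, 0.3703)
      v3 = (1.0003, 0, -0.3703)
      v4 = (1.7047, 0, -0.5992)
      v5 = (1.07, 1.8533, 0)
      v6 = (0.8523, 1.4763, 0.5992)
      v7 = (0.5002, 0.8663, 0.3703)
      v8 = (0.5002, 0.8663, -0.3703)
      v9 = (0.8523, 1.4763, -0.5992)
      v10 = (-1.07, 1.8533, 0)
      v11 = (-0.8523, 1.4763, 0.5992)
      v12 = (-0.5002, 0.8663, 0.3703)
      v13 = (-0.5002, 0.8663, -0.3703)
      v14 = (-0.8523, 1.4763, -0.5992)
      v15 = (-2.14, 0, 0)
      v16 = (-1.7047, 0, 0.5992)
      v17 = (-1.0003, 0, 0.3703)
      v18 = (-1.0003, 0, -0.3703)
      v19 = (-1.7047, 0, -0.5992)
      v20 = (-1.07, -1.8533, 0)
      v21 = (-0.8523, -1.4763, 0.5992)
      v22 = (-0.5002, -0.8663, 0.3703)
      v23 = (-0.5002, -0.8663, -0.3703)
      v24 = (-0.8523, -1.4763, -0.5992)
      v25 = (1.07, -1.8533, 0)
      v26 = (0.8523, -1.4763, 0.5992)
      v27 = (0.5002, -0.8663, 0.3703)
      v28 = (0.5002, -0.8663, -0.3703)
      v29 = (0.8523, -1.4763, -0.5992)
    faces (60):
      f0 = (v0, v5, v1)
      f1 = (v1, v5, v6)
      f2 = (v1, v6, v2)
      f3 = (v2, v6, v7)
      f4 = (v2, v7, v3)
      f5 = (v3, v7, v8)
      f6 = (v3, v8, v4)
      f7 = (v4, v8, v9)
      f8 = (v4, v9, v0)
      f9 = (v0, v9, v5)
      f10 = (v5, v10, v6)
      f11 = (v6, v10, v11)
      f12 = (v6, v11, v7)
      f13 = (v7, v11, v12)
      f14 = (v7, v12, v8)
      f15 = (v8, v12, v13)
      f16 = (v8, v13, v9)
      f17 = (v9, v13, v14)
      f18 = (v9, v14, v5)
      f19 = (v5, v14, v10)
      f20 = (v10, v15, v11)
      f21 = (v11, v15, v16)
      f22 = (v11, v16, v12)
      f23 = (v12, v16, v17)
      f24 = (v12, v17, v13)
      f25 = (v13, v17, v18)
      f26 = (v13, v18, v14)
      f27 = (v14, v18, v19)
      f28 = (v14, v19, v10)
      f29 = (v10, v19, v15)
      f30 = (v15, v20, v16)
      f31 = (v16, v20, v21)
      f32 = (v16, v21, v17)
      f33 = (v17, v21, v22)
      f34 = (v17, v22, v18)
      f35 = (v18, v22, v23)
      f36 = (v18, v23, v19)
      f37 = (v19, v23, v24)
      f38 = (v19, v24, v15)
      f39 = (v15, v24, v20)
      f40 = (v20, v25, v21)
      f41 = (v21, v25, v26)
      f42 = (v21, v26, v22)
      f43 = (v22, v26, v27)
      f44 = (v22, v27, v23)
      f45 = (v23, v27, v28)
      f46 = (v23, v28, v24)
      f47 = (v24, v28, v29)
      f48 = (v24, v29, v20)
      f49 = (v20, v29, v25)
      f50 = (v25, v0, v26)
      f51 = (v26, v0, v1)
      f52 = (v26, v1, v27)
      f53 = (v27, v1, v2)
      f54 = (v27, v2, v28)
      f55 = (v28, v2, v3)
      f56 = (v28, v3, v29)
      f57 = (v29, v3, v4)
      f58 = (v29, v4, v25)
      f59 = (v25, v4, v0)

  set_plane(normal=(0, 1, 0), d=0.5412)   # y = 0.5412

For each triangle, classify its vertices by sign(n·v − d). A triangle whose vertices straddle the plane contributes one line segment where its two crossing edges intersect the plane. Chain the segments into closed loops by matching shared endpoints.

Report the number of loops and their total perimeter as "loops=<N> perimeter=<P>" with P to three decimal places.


loops=2 perimeter=7.406

Straddling triangles (20 of 60):
  (v0,v5,v1) [-+-] → (1.82754, 0.5412, 0)–(1.51936, 0.5412, 0.424222)  len=0.5243
  (v1,v5,v6) [-++] → (1.51936, 0.5412, 0.424222)–(1.39222, 0.5412, 0.5992)  len=0.2163
  (v1,v6,v2) [-+-] → (1.39222, 0.5412, 0.5992)–(0.946044, 0.5412, 0.454213)  len=0.4691
  (v2,v6,v7) [-++] → (0.946044, 0.5412, 0.454213)–(0.687875, 0.5412, 0.3703)  len=0.2715
  (v2,v7,v3) [-+-] → (0.687875, 0.5412, 0.3703)–(0.687875, 0.5412, 0.092372)  len=0.2779
  (v3,v7,v8) [-++] → (0.687875, 0.5412, 0.092372)–(0.687875, 0.5412, -0.3703)  len=0.4627
  (v3,v8,v4) [-+-] → (0.687875, 0.5412, -0.3703)–(0.952218, 0.5412, -0.4562)  len=0.2779
  (v4,v8,v9) [-++] → (0.952218, 0.5412, -0.4562)–(1.39222, 0.5412, -0.5992)  len=0.4627
  (v4,v9,v0) [-+-] → (1.39222, 0.5412, -0.5992)–(1.66794, 0.5412, -0.219662)  len=0.4691
  (v0,v9,v5) [-++] → (1.66794, 0.5412, -0.219662)–(1.82754, 0.5412, 0)  len=0.2715
  (v10,v15,v11) [+-+] → (-1.82754, 0.5412, 0)–(-1.66794, 0.5412, 0.219662)  len=0.2715
  (v11,v15,v16) [+--] → (-1.66794, 0.5412, 0.219662)–(-1.39222, 0.5412, 0.5992)  len=0.4691
  (v11,v16,v12) [+-+] → (-1.39222, 0.5412, 0.5992)–(-0.952218, 0.5412, 0.4562)  len=0.4627
  (v12,v16,v17) [+--] → (-0.952218, 0.5412, 0.4562)–(-0.687875, 0.5412, 0.3703)  len=0.2779
  (v12,v17,v13) [+-+] → (-0.687875, 0.5412, 0.3703)–(-0.687875, 0.5412, -0.092372)  len=0.4627
  (v13,v17,v18) [+--] → (-0.687875, 0.5412, -0.092372)–(-0.687875, 0.5412, -0.3703)  len=0.2779
  (v13,v18,v14) [+-+] → (-0.687875, 0.5412, -0.3703)–(-0.946044, 0.5412, -0.454213)  len=0.2715
  (v14,v18,v19) [+--] → (-0.946044, 0.5412, -0.454213)–(-1.39222, 0.5412, -0.5992)  len=0.4691
  (v14,v19,v10) [+-+] → (-1.39222, 0.5412, -0.5992)–(-1.51936, 0.5412, -0.424222)  len=0.2163
  (v10,v19,v15) [+--] → (-1.51936, 0.5412, -0.424222)–(-1.82754, 0.5412, 0)  len=0.5243

Chained into 2 loop(s):
  loop 1: 10 segments, perimeter = 3.7031
  loop 2: 10 segments, perimeter = 3.7031
Total perimeter = 7.406


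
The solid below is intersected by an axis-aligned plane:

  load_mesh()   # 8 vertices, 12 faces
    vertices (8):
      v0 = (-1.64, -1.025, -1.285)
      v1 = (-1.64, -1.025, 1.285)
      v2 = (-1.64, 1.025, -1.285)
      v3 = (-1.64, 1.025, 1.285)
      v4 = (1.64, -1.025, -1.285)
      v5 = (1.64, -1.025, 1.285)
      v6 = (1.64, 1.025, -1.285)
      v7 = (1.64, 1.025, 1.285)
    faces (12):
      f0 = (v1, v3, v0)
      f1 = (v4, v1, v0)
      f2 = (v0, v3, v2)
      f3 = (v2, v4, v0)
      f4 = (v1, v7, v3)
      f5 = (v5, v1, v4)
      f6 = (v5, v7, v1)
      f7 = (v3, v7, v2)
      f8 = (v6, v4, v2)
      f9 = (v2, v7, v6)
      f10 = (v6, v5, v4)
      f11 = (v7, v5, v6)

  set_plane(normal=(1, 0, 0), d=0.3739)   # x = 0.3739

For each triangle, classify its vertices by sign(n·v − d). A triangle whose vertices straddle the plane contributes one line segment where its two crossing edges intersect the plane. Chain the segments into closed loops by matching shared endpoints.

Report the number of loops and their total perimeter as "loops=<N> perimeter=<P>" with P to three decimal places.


Straddling triangles (8 of 12):
  (v4,v1,v0) [+--] → (0.3739, -1.025, -0.292964)–(0.3739, -1.025, -1.285)  len=0.9920
  (v2,v4,v0) [-+-] → (0.3739, -0.233688, -1.285)–(0.3739, -1.025, -1.285)  len=0.7913
  (v1,v7,v3) [-+-] → (0.3739, 0.233688, 1.285)–(0.3739, 1.025, 1.285)  len=0.7913
  (v5,v1,v4) [+-+] → (0.3739, -1.025, 1.285)–(0.3739, -1.025, -0.292964)  len=1.5780
  (v5,v7,v1) [++-] → (0.3739, 0.233688, 1.285)–(0.3739, -1.025, 1.285)  len=1.2587
  (v3,v7,v2) [-+-] → (0.3739, 1.025, 1.285)–(0.3739, 1.025, 0.292964)  len=0.9920
  (v6,v4,v2) [++-] → (0.3739, -0.233688, -1.285)–(0.3739, 1.025, -1.285)  len=1.2587
  (v2,v7,v6) [-++] → (0.3739, 1.025, 0.292964)–(0.3739, 1.025, -1.285)  len=1.5780

Chained into 1 loop(s):
  loop 1: 8 segments, perimeter = 9.2400
Total perimeter = 9.240

loops=1 perimeter=9.240


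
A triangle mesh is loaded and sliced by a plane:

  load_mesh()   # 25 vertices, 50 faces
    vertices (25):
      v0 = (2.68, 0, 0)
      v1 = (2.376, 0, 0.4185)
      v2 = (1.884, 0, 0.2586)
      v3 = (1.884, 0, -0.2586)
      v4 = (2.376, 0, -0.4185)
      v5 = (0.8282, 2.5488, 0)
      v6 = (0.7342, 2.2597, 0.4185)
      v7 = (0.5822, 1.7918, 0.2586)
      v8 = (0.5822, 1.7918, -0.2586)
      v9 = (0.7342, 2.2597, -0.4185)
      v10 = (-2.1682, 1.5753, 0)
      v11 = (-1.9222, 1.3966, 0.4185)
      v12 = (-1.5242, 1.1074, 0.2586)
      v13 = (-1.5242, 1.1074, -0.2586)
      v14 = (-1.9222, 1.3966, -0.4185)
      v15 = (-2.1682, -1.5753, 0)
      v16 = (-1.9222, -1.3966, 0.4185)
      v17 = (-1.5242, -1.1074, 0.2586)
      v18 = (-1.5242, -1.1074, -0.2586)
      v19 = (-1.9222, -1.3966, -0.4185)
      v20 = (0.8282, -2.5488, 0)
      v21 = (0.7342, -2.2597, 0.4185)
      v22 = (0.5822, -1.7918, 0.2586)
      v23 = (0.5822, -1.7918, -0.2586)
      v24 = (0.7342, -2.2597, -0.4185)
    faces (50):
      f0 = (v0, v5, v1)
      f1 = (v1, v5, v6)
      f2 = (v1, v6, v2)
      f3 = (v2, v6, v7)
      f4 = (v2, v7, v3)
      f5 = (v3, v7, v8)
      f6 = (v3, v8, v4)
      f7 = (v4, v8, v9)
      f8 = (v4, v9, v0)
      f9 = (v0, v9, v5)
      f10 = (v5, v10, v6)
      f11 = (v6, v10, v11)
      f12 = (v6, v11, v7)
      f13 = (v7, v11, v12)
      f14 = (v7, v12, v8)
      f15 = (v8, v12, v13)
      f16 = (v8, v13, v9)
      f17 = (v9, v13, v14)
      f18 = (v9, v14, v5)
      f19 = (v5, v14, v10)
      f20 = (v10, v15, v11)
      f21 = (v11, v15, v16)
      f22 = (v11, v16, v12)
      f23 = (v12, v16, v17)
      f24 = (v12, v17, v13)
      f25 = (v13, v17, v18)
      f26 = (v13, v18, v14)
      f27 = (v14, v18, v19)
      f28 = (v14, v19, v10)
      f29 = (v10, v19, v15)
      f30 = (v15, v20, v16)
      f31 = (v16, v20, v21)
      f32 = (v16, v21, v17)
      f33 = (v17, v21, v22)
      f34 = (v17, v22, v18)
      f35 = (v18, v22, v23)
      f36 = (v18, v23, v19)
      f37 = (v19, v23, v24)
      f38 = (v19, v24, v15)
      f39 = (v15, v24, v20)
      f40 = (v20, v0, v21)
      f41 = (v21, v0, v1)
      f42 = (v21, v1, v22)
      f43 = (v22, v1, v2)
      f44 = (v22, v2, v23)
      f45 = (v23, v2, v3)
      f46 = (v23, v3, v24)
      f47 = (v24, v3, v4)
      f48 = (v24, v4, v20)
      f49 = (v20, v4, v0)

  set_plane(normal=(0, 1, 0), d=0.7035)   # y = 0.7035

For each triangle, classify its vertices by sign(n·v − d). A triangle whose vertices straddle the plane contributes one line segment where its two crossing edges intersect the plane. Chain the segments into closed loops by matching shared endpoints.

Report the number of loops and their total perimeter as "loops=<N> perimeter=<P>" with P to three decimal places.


Straddling triangles (20 of 50):
  (v0,v5,v1) [-+-] → (2.16888, 0.7035, 0)–(1.94879, 0.7035, 0.302989)  len=0.3745
  (v1,v5,v6) [-++] → (1.94879, 0.7035, 0.302989)–(1.86487, 0.7035, 0.4185)  len=0.1428
  (v1,v6,v2) [-+-] → (1.86487, 0.7035, 0.4185)–(1.52604, 0.7035, 0.308381)  len=0.3563
  (v2,v6,v7) [-++] → (1.52604, 0.7035, 0.308381)–(1.37288, 0.7035, 0.2586)  len=0.1610
  (v2,v7,v3) [-+-] → (1.37288, 0.7035, 0.2586)–(1.37288, 0.7035, -0.0555359)  len=0.3141
  (v3,v7,v8) [-++] → (1.37288, 0.7035, -0.0555359)–(1.37288, 0.7035, -0.2586)  len=0.2031
  (v3,v8,v4) [-+-] → (1.37288, 0.7035, -0.2586)–(1.67171, 0.7035, -0.35572)  len=0.3142
  (v4,v8,v9) [-++] → (1.67171, 0.7035, -0.35572)–(1.86487, 0.7035, -0.4185)  len=0.2031
  (v4,v9,v0) [-+-] → (1.86487, 0.7035, -0.4185)–(2.07422, 0.7035, -0.130289)  len=0.3562
  (v0,v9,v5) [-++] → (2.07422, 0.7035, -0.130289)–(2.16888, 0.7035, 0)  len=0.1610
  (v10,v15,v11) [+-+] → (-2.1682, 0.7035, 0)–(-1.97957, 0.7035, 0.320898)  len=0.3722
  (v11,v15,v16) [+--] → (-1.97957, 0.7035, 0.320898)–(-1.9222, 0.7035, 0.4185)  len=0.1132
  (v11,v16,v12) [+-+] → (-1.9222, 0.7035, 0.4185)–(-1.5884, 0.7035, 0.284392)  len=0.3597
  (v12,v16,v17) [+--] → (-1.5884, 0.7035, 0.284392)–(-1.5242, 0.7035, 0.2586)  len=0.0692
  (v12,v17,v13) [+-+] → (-1.5242, 0.7035, 0.2586)–(-1.5242, 0.7035, -0.164281)  len=0.4229
  (v13,v17,v18) [+--] → (-1.5242, 0.7035, -0.164281)–(-1.5242, 0.7035, -0.2586)  len=0.0943
  (v13,v18,v14) [+-+] → (-1.5242, 0.7035, -0.2586)–(-1.81203, 0.7035, -0.37424)  len=0.3102
  (v14,v18,v19) [+--] → (-1.81203, 0.7035, -0.37424)–(-1.9222, 0.7035, -0.4185)  len=0.1187
  (v14,v19,v10) [+-+] → (-1.9222, 0.7035, -0.4185)–(-2.09604, 0.7035, -0.122766)  len=0.3430
  (v10,v19,v15) [+--] → (-2.09604, 0.7035, -0.122766)–(-2.1682, 0.7035, 0)  len=0.1424

Chained into 2 loop(s):
  loop 1: 10 segments, perimeter = 2.5864
  loop 2: 10 segments, perimeter = 2.3459
Total perimeter = 4.932

loops=2 perimeter=4.932


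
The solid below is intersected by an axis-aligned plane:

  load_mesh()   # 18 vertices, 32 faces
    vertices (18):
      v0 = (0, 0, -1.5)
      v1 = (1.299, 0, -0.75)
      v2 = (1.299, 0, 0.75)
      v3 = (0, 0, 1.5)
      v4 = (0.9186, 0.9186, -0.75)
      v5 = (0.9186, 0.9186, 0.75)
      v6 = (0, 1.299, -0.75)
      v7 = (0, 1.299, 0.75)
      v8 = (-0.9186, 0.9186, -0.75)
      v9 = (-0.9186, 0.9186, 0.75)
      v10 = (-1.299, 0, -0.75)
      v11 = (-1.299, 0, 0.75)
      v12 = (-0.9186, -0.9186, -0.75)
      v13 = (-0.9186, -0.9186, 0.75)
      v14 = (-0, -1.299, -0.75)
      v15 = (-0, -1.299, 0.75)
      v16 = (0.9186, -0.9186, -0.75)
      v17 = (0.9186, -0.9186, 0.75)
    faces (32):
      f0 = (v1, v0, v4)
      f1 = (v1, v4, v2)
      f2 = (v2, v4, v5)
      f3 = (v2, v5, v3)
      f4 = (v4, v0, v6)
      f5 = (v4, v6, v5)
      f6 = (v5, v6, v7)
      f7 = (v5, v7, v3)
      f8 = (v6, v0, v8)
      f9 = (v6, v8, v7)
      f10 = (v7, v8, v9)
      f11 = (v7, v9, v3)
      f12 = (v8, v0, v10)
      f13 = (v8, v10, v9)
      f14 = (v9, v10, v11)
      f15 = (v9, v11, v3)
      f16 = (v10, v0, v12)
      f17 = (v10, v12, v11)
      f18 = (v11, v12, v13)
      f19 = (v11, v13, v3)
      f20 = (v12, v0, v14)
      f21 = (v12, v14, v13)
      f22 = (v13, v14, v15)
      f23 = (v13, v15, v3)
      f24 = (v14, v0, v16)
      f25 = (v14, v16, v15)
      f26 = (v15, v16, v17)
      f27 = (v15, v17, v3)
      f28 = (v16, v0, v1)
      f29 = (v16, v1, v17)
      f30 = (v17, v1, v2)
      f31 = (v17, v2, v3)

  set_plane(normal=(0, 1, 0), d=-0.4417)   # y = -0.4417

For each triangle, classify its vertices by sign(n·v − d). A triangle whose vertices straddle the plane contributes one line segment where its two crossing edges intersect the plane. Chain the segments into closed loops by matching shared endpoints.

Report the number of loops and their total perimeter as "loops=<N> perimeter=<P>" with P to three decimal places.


Straddling triangles (12 of 32):
  (v10,v0,v12) [++-] → (-0.4417, -0.4417, -1.13937)–(-1.11609, -0.4417, -0.75)  len=0.7787
  (v10,v12,v11) [+-+] → (-1.11609, -0.4417, -0.75)–(-1.11609, -0.4417, 0.0287394)  len=0.7787
  (v11,v12,v13) [+--] → (-1.11609, -0.4417, 0.0287394)–(-1.11609, -0.4417, 0.75)  len=0.7213
  (v11,v13,v3) [+-+] → (-1.11609, -0.4417, 0.75)–(-0.4417, -0.4417, 1.13937)  len=0.7787
  (v12,v0,v14) [-+-] → (-0.4417, -0.4417, -1.13937)–(0, -0.4417, -1.24498)  len=0.4541
  (v13,v15,v3) [--+] → (0, -0.4417, 1.24498)–(-0.4417, -0.4417, 1.13937)  len=0.4541
  (v14,v0,v16) [-+-] → (0, -0.4417, -1.24498)–(0.4417, -0.4417, -1.13937)  len=0.4541
  (v15,v17,v3) [--+] → (0.4417, -0.4417, 1.13937)–(0, -0.4417, 1.24498)  len=0.4541
  (v16,v0,v1) [-++] → (0.4417, -0.4417, -1.13937)–(1.11609, -0.4417, -0.75)  len=0.7787
  (v16,v1,v17) [-+-] → (1.11609, -0.4417, -0.75)–(1.11609, -0.4417, -0.0287394)  len=0.7213
  (v17,v1,v2) [-++] → (1.11609, -0.4417, -0.0287394)–(1.11609, -0.4417, 0.75)  len=0.7787
  (v17,v2,v3) [-++] → (1.11609, -0.4417, 0.75)–(0.4417, -0.4417, 1.13937)  len=0.7787

Chained into 1 loop(s):
  loop 1: 12 segments, perimeter = 7.9315
Total perimeter = 7.931

loops=1 perimeter=7.931


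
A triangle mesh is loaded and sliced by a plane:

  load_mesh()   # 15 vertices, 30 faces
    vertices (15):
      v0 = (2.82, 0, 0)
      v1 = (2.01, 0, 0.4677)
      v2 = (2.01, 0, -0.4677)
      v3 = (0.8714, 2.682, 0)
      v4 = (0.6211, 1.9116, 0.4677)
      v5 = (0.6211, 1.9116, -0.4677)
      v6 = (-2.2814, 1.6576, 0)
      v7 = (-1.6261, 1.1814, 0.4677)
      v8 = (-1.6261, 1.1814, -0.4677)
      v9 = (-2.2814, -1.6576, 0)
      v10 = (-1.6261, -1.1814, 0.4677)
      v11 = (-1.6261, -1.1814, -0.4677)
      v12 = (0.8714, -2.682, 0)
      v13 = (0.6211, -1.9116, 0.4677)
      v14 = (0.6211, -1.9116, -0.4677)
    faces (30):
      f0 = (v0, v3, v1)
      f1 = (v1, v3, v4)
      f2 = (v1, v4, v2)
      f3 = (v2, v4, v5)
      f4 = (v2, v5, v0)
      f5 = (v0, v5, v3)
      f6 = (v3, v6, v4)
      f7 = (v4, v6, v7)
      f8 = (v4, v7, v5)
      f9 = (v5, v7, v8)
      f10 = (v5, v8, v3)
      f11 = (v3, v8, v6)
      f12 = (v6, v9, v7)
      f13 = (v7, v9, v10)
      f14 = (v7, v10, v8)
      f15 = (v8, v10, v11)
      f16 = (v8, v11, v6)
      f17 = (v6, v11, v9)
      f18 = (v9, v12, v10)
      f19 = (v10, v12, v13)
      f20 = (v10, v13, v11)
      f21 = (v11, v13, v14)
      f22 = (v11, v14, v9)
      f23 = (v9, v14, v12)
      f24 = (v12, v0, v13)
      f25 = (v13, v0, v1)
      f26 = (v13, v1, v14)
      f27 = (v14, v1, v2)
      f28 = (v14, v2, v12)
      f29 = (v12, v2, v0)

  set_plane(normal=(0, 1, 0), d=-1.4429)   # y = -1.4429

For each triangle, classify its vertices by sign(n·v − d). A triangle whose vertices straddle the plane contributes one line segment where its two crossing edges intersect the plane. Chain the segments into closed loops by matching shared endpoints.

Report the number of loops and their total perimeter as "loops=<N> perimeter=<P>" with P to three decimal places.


loops=2 perimeter=6.853

Straddling triangles (14 of 30):
  (v6,v9,v7) [+-+] → (-2.2814, -1.4429, 0)–(-2.23184, -1.4429, 0.0353699)  len=0.0609
  (v7,v9,v10) [+-+] → (-2.23184, -1.4429, 0.0353699)–(-1.98595, -1.4429, 0.210868)  len=0.3021
  (v6,v11,v9) [++-] → (-1.98595, -1.4429, -0.210868)–(-2.2814, -1.4429, 0)  len=0.3630
  (v9,v12,v10) [--+] → (-1.19088, -1.4429, 0.386197)–(-1.98595, -1.4429, 0.210868)  len=0.8142
  (v10,v12,v13) [+--] → (-1.19088, -1.4429, 0.386197)–(-0.82133, -1.4429, 0.4677)  len=0.3784
  (v10,v13,v11) [+-+] → (-0.82133, -1.4429, 0.4677)–(-0.82133, -1.4429, -0.132714)  len=0.6004
  (v11,v13,v14) [+--] → (-0.82133, -1.4429, -0.132714)–(-0.82133, -1.4429, -0.4677)  len=0.3350
  (v11,v14,v9) [+--] → (-0.82133, -1.4429, -0.4677)–(-1.98595, -1.4429, -0.210868)  len=1.1926
  (v12,v0,v13) [-+-] → (1.77166, -1.4429, 0)–(1.16024, -1.4429, 0.353026)  len=0.7060
  (v13,v0,v1) [-++] → (1.16024, -1.4429, 0.353026)–(0.961641, -1.4429, 0.4677)  len=0.2293
  (v13,v1,v14) [-+-] → (0.961641, -1.4429, 0.4677)–(0.961641, -1.4429, -0.238352)  len=0.7061
  (v14,v1,v2) [-++] → (0.961641, -1.4429, -0.238352)–(0.961641, -1.4429, -0.4677)  len=0.2293
  (v14,v2,v12) [-+-] → (0.961641, -1.4429, -0.4677)–(1.39744, -1.4429, -0.21608)  len=0.5032
  (v12,v2,v0) [-++] → (1.39744, -1.4429, -0.21608)–(1.77166, -1.4429, 0)  len=0.4321

Chained into 2 loop(s):
  loop 1: 8 segments, perimeter = 4.0466
  loop 2: 6 segments, perimeter = 2.8061
Total perimeter = 6.853


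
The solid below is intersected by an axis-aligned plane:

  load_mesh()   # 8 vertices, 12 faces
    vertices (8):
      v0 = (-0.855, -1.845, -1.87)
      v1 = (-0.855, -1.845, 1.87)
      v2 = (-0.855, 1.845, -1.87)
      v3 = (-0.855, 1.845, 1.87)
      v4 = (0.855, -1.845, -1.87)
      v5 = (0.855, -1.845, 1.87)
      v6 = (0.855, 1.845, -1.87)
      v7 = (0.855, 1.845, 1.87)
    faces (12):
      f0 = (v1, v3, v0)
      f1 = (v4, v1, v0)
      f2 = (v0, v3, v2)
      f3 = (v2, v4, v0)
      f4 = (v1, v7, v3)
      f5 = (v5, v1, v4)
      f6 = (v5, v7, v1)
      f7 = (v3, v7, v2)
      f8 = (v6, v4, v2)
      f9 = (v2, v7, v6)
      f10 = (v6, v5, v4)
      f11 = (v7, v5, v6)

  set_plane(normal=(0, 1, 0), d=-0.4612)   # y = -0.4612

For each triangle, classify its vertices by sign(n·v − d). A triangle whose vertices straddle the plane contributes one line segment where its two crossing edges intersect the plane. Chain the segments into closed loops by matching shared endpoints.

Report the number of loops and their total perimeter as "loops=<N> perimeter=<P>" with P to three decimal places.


loops=1 perimeter=10.900

Straddling triangles (8 of 12):
  (v1,v3,v0) [-+-] → (-0.855, -0.4612, 1.87)–(-0.855, -0.4612, -0.467449)  len=2.3374
  (v0,v3,v2) [-++] → (-0.855, -0.4612, -0.467449)–(-0.855, -0.4612, -1.87)  len=1.4026
  (v2,v4,v0) [+--] → (0.213727, -0.4612, -1.87)–(-0.855, -0.4612, -1.87)  len=1.0687
  (v1,v7,v3) [-++] → (-0.213727, -0.4612, 1.87)–(-0.855, -0.4612, 1.87)  len=0.6413
  (v5,v7,v1) [-+-] → (0.855, -0.4612, 1.87)–(-0.213727, -0.4612, 1.87)  len=1.0687
  (v6,v4,v2) [+-+] → (0.855, -0.4612, -1.87)–(0.213727, -0.4612, -1.87)  len=0.6413
  (v6,v5,v4) [+--] → (0.855, -0.4612, 0.467449)–(0.855, -0.4612, -1.87)  len=2.3374
  (v7,v5,v6) [+-+] → (0.855, -0.4612, 1.87)–(0.855, -0.4612, 0.467449)  len=1.4026

Chained into 1 loop(s):
  loop 1: 8 segments, perimeter = 10.9000
Total perimeter = 10.900


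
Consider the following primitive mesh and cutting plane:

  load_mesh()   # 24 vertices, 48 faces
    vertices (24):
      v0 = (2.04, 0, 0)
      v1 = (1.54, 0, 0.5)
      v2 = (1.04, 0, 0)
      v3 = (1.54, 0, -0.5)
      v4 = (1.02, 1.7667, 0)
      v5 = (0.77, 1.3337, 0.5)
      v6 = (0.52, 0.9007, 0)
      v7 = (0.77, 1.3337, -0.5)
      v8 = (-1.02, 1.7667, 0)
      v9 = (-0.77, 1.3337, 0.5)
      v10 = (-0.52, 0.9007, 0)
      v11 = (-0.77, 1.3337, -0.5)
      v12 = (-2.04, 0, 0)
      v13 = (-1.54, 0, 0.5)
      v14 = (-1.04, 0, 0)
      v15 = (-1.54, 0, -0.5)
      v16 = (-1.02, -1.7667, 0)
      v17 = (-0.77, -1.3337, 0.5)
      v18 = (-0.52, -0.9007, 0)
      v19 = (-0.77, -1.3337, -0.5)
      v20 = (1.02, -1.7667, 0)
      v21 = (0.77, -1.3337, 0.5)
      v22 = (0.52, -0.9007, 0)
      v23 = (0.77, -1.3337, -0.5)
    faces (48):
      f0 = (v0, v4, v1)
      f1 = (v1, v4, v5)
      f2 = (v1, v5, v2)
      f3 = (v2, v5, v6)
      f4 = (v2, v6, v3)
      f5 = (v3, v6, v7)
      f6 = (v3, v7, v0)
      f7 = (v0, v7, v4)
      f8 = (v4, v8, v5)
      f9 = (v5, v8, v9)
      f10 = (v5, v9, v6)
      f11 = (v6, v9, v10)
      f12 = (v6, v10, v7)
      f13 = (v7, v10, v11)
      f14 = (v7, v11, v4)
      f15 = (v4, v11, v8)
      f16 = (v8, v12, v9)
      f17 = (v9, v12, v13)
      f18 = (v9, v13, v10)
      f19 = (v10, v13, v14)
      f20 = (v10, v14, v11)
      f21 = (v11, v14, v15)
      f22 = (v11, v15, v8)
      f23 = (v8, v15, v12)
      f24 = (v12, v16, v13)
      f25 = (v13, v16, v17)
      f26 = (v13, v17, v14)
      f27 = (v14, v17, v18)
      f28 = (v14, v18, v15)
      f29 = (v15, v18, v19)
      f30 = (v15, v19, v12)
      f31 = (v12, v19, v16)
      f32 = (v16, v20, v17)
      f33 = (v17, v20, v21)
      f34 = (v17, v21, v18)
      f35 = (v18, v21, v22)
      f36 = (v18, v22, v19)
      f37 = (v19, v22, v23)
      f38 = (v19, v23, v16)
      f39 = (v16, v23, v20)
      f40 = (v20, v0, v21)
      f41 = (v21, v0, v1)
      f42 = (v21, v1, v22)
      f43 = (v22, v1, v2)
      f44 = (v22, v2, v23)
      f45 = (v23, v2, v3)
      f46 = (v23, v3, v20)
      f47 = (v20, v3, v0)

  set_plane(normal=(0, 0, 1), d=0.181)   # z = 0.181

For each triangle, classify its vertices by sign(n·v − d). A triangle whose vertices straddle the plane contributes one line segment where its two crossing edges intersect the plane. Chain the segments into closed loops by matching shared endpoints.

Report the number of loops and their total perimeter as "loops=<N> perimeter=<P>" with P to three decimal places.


Straddling triangles (24 of 48):
  (v0,v4,v1) [--+] → (1.20824, 1.12715, 0.181)–(1.859, 0, 0.181)  len=1.3015
  (v1,v4,v5) [+-+] → (1.20824, 1.12715, 0.181)–(0.9295, 1.60995, 0.181)  len=0.5575
  (v1,v5,v2) [++-] → (0.94226, 0.482799, 0.181)–(1.221, 0, 0.181)  len=0.5575
  (v2,v5,v6) [-+-] → (0.94226, 0.482799, 0.181)–(0.6105, 1.05745, 0.181)  len=0.6635
  (v4,v8,v5) [--+] → (-0.37202, 1.60995, 0.181)–(0.9295, 1.60995, 0.181)  len=1.3015
  (v5,v8,v9) [+-+] → (-0.37202, 1.60995, 0.181)–(-0.9295, 1.60995, 0.181)  len=0.5575
  (v5,v9,v6) [++-] → (0.05302, 1.05745, 0.181)–(0.6105, 1.05745, 0.181)  len=0.5575
  (v6,v9,v10) [-+-] → (0.05302, 1.05745, 0.181)–(-0.6105, 1.05745, 0.181)  len=0.6635
  (v8,v12,v9) [--+] → (-1.58026, 0.482799, 0.181)–(-0.9295, 1.60995, 0.181)  len=1.3015
  (v9,v12,v13) [+-+] → (-1.58026, 0.482799, 0.181)–(-1.859, 0, 0.181)  len=0.5575
  (v9,v13,v10) [++-] → (-0.88924, 0.574647, 0.181)–(-0.6105, 1.05745, 0.181)  len=0.5575
  (v10,v13,v14) [-+-] → (-0.88924, 0.574647, 0.181)–(-1.221, 0, 0.181)  len=0.6635
  (v12,v16,v13) [--+] → (-1.20824, -1.12715, 0.181)–(-1.859, 0, 0.181)  len=1.3015
  (v13,v16,v17) [+-+] → (-1.20824, -1.12715, 0.181)–(-0.9295, -1.60995, 0.181)  len=0.5575
  (v13,v17,v14) [++-] → (-0.94226, -0.482799, 0.181)–(-1.221, 0, 0.181)  len=0.5575
  (v14,v17,v18) [-+-] → (-0.94226, -0.482799, 0.181)–(-0.6105, -1.05745, 0.181)  len=0.6635
  (v16,v20,v17) [--+] → (0.37202, -1.60995, 0.181)–(-0.9295, -1.60995, 0.181)  len=1.3015
  (v17,v20,v21) [+-+] → (0.37202, -1.60995, 0.181)–(0.9295, -1.60995, 0.181)  len=0.5575
  (v17,v21,v18) [++-] → (-0.05302, -1.05745, 0.181)–(-0.6105, -1.05745, 0.181)  len=0.5575
  (v18,v21,v22) [-+-] → (-0.05302, -1.05745, 0.181)–(0.6105, -1.05745, 0.181)  len=0.6635
  (v20,v0,v21) [--+] → (1.58026, -0.482799, 0.181)–(0.9295, -1.60995, 0.181)  len=1.3015
  (v21,v0,v1) [+-+] → (1.58026, -0.482799, 0.181)–(1.859, 0, 0.181)  len=0.5575
  (v21,v1,v22) [++-] → (0.88924, -0.574647, 0.181)–(0.6105, -1.05745, 0.181)  len=0.5575
  (v22,v1,v2) [-+-] → (0.88924, -0.574647, 0.181)–(1.221, 0, 0.181)  len=0.6635

Chained into 2 loop(s):
  loop 1: 12 segments, perimeter = 11.1540
  loop 2: 12 segments, perimeter = 7.3261
Total perimeter = 18.480

loops=2 perimeter=18.480


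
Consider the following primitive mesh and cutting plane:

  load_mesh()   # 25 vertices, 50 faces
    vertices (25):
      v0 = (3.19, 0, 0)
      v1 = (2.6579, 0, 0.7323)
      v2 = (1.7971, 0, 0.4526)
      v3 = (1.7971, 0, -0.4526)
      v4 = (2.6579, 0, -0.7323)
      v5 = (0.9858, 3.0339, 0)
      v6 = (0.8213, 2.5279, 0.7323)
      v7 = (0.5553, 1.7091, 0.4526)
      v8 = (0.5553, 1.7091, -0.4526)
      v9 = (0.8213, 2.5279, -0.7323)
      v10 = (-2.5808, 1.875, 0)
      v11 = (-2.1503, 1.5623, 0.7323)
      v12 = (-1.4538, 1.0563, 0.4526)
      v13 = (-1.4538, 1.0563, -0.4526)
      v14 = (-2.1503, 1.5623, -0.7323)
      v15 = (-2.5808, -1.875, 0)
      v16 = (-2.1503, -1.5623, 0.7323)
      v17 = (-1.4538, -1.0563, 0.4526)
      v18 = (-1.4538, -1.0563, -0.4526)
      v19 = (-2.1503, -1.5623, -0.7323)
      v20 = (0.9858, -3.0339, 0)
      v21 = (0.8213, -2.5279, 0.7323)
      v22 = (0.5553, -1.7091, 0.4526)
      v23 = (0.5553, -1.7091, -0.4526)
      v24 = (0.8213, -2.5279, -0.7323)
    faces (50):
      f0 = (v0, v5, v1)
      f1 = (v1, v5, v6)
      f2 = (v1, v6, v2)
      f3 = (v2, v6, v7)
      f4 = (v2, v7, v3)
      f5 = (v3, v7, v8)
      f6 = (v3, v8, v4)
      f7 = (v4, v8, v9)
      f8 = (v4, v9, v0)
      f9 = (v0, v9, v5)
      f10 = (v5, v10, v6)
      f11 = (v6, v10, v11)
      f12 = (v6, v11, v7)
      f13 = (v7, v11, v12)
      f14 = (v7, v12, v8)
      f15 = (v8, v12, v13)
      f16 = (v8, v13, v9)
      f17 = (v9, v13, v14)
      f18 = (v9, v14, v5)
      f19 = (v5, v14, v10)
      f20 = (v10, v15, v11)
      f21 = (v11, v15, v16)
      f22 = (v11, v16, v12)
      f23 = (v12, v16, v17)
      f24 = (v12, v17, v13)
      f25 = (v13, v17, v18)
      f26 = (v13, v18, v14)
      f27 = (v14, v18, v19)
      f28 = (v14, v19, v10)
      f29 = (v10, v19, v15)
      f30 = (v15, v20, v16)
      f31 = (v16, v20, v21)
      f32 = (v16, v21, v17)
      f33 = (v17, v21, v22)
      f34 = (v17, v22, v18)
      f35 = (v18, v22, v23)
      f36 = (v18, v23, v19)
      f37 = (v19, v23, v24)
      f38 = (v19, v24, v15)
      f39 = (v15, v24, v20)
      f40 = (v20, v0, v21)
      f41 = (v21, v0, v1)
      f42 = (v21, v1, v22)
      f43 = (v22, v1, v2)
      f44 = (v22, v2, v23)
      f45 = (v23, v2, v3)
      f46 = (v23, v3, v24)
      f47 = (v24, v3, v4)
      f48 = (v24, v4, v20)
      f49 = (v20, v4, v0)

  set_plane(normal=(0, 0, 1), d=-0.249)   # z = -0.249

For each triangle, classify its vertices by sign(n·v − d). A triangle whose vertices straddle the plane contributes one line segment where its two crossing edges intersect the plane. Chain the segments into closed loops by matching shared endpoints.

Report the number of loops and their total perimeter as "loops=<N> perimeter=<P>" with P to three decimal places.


Straddling triangles (20 of 50):
  (v2,v7,v3) [++-] → (1.51779, 0.384415, -0.249)–(1.7971, 0, -0.249)  len=0.4752
  (v3,v7,v8) [-+-] → (1.51779, 0.384415, -0.249)–(0.5553, 1.7091, -0.249)  len=1.6374
  (v4,v9,v0) [--+] → (2.38458, 0.859548, -0.249)–(3.00907, 0, -0.249)  len=1.0625
  (v0,v9,v5) [+-+] → (2.38458, 0.859548, -0.249)–(0.929866, 2.86185, -0.249)  len=2.4750
  (v7,v12,v8) [++-] → (0.103408, 1.56227, -0.249)–(0.5553, 1.7091, -0.249)  len=0.4751
  (v8,v12,v13) [-+-] → (0.103408, 1.56227, -0.249)–(-1.4538, 1.0563, -0.249)  len=1.6373
  (v9,v14,v5) [--+] → (-0.0805511, 2.53352, -0.249)–(0.929866, 2.86185, -0.249)  len=1.0624
  (v5,v14,v10) [+-+] → (-0.0805511, 2.53352, -0.249)–(-2.43442, 1.76867, -0.249)  len=2.4750
  (v12,v17,v13) [++-] → (-1.4538, 0.581128, -0.249)–(-1.4538, 1.0563, -0.249)  len=0.4752
  (v13,v17,v18) [-+-] → (-1.4538, 0.581128, -0.249)–(-1.4538, -1.0563, -0.249)  len=1.6374
  (v14,v19,v10) [--+] → (-2.43442, 0.706234, -0.249)–(-2.43442, 1.76867, -0.249)  len=1.0624
  (v10,v19,v15) [+-+] → (-2.43442, 0.706234, -0.249)–(-2.43442, -1.76867, -0.249)  len=2.4749
  (v17,v22,v18) [++-] → (-1.00191, -1.20313, -0.249)–(-1.4538, -1.0563, -0.249)  len=0.4751
  (v18,v22,v23) [-+-] → (-1.00191, -1.20313, -0.249)–(0.5553, -1.7091, -0.249)  len=1.6373
  (v19,v24,v15) [--+] → (-1.424, -2.097, -0.249)–(-2.43442, -1.76867, -0.249)  len=1.0624
  (v15,v24,v20) [+-+] → (-1.424, -2.097, -0.249)–(0.929866, -2.86185, -0.249)  len=2.4750
  (v22,v2,v23) [++-] → (0.834609, -1.32468, -0.249)–(0.5553, -1.7091, -0.249)  len=0.4752
  (v23,v2,v3) [-+-] → (0.834609, -1.32468, -0.249)–(1.7971, 0, -0.249)  len=1.6374
  (v24,v4,v20) [--+] → (1.55436, -2.0023, -0.249)–(0.929866, -2.86185, -0.249)  len=1.0625
  (v20,v4,v0) [+-+] → (1.55436, -2.0023, -0.249)–(3.00907, 0, -0.249)  len=2.4750

Chained into 2 loop(s):
  loop 1: 10 segments, perimeter = 10.5628
  loop 2: 10 segments, perimeter = 17.6870
Total perimeter = 28.250

loops=2 perimeter=28.250


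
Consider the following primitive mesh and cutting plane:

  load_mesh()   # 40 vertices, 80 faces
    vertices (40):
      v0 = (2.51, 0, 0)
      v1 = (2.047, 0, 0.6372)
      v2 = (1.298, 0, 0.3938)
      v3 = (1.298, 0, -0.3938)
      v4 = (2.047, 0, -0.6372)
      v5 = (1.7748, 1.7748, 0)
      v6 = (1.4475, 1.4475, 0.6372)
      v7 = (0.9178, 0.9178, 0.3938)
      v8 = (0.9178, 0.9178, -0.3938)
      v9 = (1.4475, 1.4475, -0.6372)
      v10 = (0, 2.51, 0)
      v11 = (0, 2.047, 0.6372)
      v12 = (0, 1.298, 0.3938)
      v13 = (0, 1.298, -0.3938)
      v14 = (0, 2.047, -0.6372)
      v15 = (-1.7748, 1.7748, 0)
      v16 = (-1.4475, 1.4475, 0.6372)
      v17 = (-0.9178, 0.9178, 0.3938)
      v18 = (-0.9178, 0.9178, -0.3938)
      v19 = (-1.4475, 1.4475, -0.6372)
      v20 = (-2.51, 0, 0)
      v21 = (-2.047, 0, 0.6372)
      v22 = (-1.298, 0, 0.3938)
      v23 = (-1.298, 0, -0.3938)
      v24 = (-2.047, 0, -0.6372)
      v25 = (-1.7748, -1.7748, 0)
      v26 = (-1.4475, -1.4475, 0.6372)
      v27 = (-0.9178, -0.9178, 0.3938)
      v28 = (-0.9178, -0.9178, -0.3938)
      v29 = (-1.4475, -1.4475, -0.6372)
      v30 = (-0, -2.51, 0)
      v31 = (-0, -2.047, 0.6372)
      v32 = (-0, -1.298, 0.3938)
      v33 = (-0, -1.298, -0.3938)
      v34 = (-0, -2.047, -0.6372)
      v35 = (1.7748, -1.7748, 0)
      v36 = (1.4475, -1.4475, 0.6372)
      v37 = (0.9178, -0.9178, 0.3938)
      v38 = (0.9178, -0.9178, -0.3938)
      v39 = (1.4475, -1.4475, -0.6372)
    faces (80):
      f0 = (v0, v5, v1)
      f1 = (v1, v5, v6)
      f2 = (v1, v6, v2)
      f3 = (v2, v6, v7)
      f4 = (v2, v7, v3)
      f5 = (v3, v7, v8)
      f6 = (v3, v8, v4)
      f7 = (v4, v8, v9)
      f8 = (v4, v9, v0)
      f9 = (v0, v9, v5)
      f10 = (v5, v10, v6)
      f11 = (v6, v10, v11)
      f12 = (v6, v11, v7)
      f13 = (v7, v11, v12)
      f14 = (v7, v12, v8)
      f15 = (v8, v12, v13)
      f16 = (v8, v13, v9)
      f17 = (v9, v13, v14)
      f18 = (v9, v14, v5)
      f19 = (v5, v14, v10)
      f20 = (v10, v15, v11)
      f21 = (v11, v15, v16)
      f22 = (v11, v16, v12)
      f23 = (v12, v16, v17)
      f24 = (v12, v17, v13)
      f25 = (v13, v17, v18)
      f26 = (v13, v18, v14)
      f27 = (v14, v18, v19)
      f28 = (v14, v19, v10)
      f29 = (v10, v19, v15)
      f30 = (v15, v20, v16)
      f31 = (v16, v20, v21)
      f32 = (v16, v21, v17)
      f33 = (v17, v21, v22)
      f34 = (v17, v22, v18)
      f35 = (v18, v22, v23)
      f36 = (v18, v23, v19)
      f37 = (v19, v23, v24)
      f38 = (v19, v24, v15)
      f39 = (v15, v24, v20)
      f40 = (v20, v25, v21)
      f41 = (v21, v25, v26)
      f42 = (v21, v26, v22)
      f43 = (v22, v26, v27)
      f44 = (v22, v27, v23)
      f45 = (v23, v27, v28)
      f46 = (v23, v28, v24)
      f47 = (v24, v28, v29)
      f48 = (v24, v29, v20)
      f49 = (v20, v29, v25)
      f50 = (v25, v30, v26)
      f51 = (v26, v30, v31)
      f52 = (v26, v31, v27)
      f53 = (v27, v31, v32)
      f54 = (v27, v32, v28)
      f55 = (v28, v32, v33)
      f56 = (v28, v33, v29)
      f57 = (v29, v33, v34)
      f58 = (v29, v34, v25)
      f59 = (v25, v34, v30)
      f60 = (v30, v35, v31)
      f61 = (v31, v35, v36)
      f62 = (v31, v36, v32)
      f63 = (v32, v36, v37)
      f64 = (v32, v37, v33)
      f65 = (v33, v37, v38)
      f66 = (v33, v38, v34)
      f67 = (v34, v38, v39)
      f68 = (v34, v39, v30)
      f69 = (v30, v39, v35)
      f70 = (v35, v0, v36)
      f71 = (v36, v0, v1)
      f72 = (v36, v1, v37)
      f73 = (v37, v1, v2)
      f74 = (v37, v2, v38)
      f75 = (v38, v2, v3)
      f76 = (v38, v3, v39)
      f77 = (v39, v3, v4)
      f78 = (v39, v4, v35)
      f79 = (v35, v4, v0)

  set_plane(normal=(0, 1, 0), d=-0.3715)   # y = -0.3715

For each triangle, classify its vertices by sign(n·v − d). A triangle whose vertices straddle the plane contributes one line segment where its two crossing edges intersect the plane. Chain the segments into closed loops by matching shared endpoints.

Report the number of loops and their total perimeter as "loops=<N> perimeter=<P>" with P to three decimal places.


loops=2 perimeter=7.876

Straddling triangles (20 of 80):
  (v20,v25,v21) [+-+] → (-2.35611, -0.3715, 0)–(-1.99002, -0.3715, 0.503822)  len=0.6228
  (v21,v25,v26) [+--] → (-1.99002, -0.3715, 0.503822)–(-1.89314, -0.3715, 0.6372)  len=0.1649
  (v21,v26,v22) [+-+] → (-1.89314, -0.3715, 0.6372)–(-1.33637, -0.3715, 0.456268)  len=0.5854
  (v22,v26,v27) [+--] → (-1.33637, -0.3715, 0.456268)–(-1.14411, -0.3715, 0.3938)  len=0.2022
  (v22,v27,v23) [+-+] → (-1.14411, -0.3715, 0.3938)–(-1.14411, -0.3715, -0.0750014)  len=0.4688
  (v23,v27,v28) [+--] → (-1.14411, -0.3715, -0.0750014)–(-1.14411, -0.3715, -0.3938)  len=0.3188
  (v23,v28,v24) [+-+] → (-1.14411, -0.3715, -0.3938)–(-1.58993, -0.3715, -0.538678)  len=0.4688
  (v24,v28,v29) [+--] → (-1.58993, -0.3715, -0.538678)–(-1.89314, -0.3715, -0.6372)  len=0.3188
  (v24,v29,v20) [+-+] → (-1.89314, -0.3715, -0.6372)–(-2.23731, -0.3715, -0.163537)  len=0.5855
  (v20,v29,v25) [+--] → (-2.23731, -0.3715, -0.163537)–(-2.35611, -0.3715, 0)  len=0.2021
  (v35,v0,v36) [-+-] → (2.35611, -0.3715, 0)–(2.23731, -0.3715, 0.163537)  len=0.2021
  (v36,v0,v1) [-++] → (2.23731, -0.3715, 0.163537)–(1.89314, -0.3715, 0.6372)  len=0.5855
  (v36,v1,v37) [-+-] → (1.89314, -0.3715, 0.6372)–(1.58993, -0.3715, 0.538678)  len=0.3188
  (v37,v1,v2) [-++] → (1.58993, -0.3715, 0.538678)–(1.14411, -0.3715, 0.3938)  len=0.4688
  (v37,v2,v38) [-+-] → (1.14411, -0.3715, 0.3938)–(1.14411, -0.3715, 0.0750014)  len=0.3188
  (v38,v2,v3) [-++] → (1.14411, -0.3715, 0.0750014)–(1.14411, -0.3715, -0.3938)  len=0.4688
  (v38,v3,v39) [-+-] → (1.14411, -0.3715, -0.3938)–(1.33637, -0.3715, -0.456268)  len=0.2022
  (v39,v3,v4) [-++] → (1.33637, -0.3715, -0.456268)–(1.89314, -0.3715, -0.6372)  len=0.5854
  (v39,v4,v35) [-+-] → (1.89314, -0.3715, -0.6372)–(1.99002, -0.3715, -0.503822)  len=0.1649
  (v35,v4,v0) [-++] → (1.99002, -0.3715, -0.503822)–(2.35611, -0.3715, 0)  len=0.6228

Chained into 2 loop(s):
  loop 1: 10 segments, perimeter = 3.9380
  loop 2: 10 segments, perimeter = 3.9380
Total perimeter = 7.876


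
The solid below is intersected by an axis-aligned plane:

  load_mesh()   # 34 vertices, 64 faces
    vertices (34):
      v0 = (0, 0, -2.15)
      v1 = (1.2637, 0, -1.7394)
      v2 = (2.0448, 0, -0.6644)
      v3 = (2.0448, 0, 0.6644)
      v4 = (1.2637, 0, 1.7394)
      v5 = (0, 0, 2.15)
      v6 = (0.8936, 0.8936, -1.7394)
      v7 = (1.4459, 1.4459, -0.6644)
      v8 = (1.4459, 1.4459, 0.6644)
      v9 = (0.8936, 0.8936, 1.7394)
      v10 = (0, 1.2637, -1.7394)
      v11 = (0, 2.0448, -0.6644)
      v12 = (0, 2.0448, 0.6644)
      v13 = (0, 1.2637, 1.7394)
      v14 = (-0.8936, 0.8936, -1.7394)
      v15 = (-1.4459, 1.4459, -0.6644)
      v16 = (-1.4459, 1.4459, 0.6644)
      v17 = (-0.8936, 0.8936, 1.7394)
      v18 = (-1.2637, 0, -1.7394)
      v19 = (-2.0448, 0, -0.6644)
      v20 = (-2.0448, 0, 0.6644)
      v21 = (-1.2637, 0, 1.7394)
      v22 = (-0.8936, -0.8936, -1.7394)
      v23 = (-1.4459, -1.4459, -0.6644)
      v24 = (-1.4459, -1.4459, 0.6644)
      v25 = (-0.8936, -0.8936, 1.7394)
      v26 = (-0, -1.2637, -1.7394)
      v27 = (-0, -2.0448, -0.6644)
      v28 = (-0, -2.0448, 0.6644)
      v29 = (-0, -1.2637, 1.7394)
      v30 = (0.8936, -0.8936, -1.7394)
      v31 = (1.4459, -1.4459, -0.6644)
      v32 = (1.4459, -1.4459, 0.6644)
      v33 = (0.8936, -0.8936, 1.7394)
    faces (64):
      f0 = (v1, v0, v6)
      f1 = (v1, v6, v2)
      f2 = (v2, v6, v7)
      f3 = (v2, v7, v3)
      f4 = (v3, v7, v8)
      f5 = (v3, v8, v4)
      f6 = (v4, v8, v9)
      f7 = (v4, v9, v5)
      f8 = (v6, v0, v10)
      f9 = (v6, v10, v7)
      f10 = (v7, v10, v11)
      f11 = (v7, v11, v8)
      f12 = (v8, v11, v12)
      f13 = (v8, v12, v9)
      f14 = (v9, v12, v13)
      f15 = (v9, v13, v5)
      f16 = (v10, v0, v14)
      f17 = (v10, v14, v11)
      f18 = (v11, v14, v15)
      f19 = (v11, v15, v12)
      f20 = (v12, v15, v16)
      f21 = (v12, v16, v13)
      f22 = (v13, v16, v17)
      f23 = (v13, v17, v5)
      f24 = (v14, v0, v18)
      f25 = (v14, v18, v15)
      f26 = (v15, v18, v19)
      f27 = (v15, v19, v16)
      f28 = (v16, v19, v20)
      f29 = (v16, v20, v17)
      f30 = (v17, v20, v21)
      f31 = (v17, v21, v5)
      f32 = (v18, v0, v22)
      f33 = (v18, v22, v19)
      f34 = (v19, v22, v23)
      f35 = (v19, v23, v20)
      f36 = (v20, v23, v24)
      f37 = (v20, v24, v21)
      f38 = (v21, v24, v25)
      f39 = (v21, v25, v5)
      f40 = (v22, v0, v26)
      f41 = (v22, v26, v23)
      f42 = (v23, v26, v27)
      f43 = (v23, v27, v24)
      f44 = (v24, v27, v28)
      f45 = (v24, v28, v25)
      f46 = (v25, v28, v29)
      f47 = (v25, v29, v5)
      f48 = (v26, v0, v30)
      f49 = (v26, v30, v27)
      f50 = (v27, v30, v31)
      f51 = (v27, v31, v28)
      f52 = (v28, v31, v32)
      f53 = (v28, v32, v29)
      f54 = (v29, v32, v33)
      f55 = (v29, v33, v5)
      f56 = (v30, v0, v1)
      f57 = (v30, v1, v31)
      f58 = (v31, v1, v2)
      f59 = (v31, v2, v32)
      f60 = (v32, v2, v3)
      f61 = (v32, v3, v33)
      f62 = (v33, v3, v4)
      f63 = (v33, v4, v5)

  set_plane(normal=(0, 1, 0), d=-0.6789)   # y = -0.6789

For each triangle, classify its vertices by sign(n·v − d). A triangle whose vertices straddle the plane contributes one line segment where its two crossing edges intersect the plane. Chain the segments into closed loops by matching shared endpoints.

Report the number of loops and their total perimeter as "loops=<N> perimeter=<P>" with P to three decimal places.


Straddling triangles (20 of 64):
  (v18,v0,v22) [++-] → (-0.6789, -0.6789, -1.83805)–(-0.982522, -0.6789, -1.7394)  len=0.3192
  (v18,v22,v19) [+-+] → (-0.982522, -0.6789, -1.7394)–(-1.17019, -0.6789, -1.48112)  len=0.3193
  (v19,v22,v23) [+--] → (-1.17019, -0.6789, -1.48112)–(-1.7636, -0.6789, -0.6644)  len=1.0095
  (v19,v23,v20) [+-+] → (-1.7636, -0.6789, -0.6644)–(-1.7636, -0.6789, 0.0404825)  len=0.7049
  (v20,v23,v24) [+--] → (-1.7636, -0.6789, 0.0404825)–(-1.7636, -0.6789, 0.6644)  len=0.6239
  (v20,v24,v21) [+-+] → (-1.7636, -0.6789, 0.6644)–(-1.34925, -0.6789, 1.23465)  len=0.7049
  (v21,v24,v25) [+--] → (-1.34925, -0.6789, 1.23465)–(-0.982522, -0.6789, 1.7394)  len=0.6239
  (v21,v25,v5) [+-+] → (-0.982522, -0.6789, 1.7394)–(-0.6789, -0.6789, 1.83805)  len=0.3192
  (v22,v0,v26) [-+-] → (-0.6789, -0.6789, -1.83805)–(0, -0.6789, -1.92941)  len=0.6850
  (v25,v29,v5) [--+] → (0, -0.6789, 1.92941)–(-0.6789, -0.6789, 1.83805)  len=0.6850
  (v26,v0,v30) [-+-] → (0, -0.6789, -1.92941)–(0.6789, -0.6789, -1.83805)  len=0.6850
  (v29,v33,v5) [--+] → (0.6789, -0.6789, 1.83805)–(0, -0.6789, 1.92941)  len=0.6850
  (v30,v0,v1) [-++] → (0.6789, -0.6789, -1.83805)–(0.982522, -0.6789, -1.7394)  len=0.3192
  (v30,v1,v31) [-+-] → (0.982522, -0.6789, -1.7394)–(1.34925, -0.6789, -1.23465)  len=0.6239
  (v31,v1,v2) [-++] → (1.34925, -0.6789, -1.23465)–(1.7636, -0.6789, -0.6644)  len=0.7049
  (v31,v2,v32) [-+-] → (1.7636, -0.6789, -0.6644)–(1.7636, -0.6789, -0.0404825)  len=0.6239
  (v32,v2,v3) [-++] → (1.7636, -0.6789, -0.0404825)–(1.7636, -0.6789, 0.6644)  len=0.7049
  (v32,v3,v33) [-+-] → (1.7636, -0.6789, 0.6644)–(1.17019, -0.6789, 1.48112)  len=1.0095
  (v33,v3,v4) [-++] → (1.17019, -0.6789, 1.48112)–(0.982522, -0.6789, 1.7394)  len=0.3193
  (v33,v4,v5) [-++] → (0.982522, -0.6789, 1.7394)–(0.6789, -0.6789, 1.83805)  len=0.3192

Chained into 1 loop(s):
  loop 1: 20 segments, perimeter = 11.9899
Total perimeter = 11.990

loops=1 perimeter=11.990
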